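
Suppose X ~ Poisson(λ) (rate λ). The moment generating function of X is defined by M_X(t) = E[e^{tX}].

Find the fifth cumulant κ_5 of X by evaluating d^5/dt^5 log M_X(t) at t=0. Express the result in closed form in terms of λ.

κ_5 = K′′′′′(0) = λ

M_X(t) = e^(λ*(e^(t) - 1))
K_X(t) = log M_X(t) = λ*(e^(t) - 1)
K′(t) = λ*e^(t)
K′′(t) = λ*e^(t)
K′′′(t) = λ*e^(t)
K′′′′(t) = λ*e^(t)
K′′′′′(t) = λ*e^(t)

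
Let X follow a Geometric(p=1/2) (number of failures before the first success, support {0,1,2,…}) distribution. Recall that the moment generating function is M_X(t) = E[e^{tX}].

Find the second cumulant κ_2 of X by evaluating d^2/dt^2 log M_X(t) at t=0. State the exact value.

κ_2 = K^(2)(0) = 2

M_X(t) = 1/(2*(1 - e^(t)/2))
K_X(t) = log M_X(t) = -log(1 - e^(t)/2) - log(2)
K^(2)(t) = 2*e^(t)/(e^(2*t) - 4*e^(t) + 4)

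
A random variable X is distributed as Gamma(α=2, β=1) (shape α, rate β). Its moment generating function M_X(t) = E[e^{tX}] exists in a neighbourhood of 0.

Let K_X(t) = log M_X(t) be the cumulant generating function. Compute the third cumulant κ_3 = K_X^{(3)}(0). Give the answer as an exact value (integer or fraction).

M_X(t) = (1 - t)^(-2)
K_X(t) = log M_X(t) = -2*log(1 - t)
D^3[K](t) = -4/(t^3 - 3*t^2 + 3*t - 1)

κ_3 = D^3[K](0) = 4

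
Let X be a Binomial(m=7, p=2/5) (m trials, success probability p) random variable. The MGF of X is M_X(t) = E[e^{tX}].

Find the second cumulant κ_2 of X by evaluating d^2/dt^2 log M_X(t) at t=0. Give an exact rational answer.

κ_2 = D^2[K](0) = 42/25

M_X(t) = (2*e^(t)/5 + 3/5)^7
K_X(t) = log M_X(t) = 7*log(2*e^(t)/5 + 3/5)
D^2[K](t) = 42*e^(t)/(4*e^(2*t) + 12*e^(t) + 9)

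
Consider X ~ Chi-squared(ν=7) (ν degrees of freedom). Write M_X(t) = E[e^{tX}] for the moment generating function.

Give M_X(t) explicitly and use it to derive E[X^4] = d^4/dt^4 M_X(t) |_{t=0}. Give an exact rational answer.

E[X^4] = D^4[M](0) = 9009

M_X(t) = (1 - 2*t)^(-7/2)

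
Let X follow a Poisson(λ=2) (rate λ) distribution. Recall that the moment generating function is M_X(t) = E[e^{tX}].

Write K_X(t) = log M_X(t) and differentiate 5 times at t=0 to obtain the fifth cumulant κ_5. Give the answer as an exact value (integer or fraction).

M_X(t) = e^(2*e^(t) - 2)
K_X(t) = log M_X(t) = 2*e^(t) - 2
K′(t) = 2*e^(t)
K′′(t) = 2*e^(t)
K′′′(t) = 2*e^(t)
K′′′′(t) = 2*e^(t)
K′′′′′(t) = 2*e^(t)

κ_5 = K′′′′′(0) = 2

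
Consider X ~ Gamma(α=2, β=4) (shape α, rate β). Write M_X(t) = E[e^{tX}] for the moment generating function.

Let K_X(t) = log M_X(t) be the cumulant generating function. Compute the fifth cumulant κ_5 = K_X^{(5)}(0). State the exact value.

M_X(t) = 16/(4 - t)^2
K_X(t) = log M_X(t) = -2*log(4 - t) + 4*log(2)
K^(5)(t) = -48/(t^5 - 20*t^4 + 160*t^3 - 640*t^2 + 1280*t - 1024)

κ_5 = K^(5)(0) = 3/64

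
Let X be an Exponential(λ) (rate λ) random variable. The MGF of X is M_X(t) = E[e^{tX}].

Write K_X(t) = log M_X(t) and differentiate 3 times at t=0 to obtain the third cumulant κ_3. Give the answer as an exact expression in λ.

M_X(t) = λ/(λ - t)
K_X(t) = log M_X(t) = log(λ) - log(λ - t)
dK/dt = -1/(-λ + t)
d^2K/dt^2 = 1/(λ^2 - 2*λ*t + t^2)
d^3K/dt^3 = -2/(-λ^3 + 3*λ^2*t - 3*λ*t^2 + t^3)

κ_3 = d^3K/dt^3 |_{t=0} = 2/λ^3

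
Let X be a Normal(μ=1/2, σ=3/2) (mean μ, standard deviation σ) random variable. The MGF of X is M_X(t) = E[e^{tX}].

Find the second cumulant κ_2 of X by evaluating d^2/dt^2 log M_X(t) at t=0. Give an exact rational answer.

κ_2 = K′′(0) = 9/4

M_X(t) = e^(9*t^2/8 + t/2)
K_X(t) = log M_X(t) = 9*t^2/8 + t/2
K′(t) = 9*t/4 + 1/2
K′′(t) = 9/4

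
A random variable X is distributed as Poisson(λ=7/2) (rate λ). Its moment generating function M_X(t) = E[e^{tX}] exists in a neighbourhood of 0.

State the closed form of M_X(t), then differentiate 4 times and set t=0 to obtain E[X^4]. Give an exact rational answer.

E[X^4] = D^4[M](0) = 7945/16

M_X(t) = e^(7*e^(t)/2 - 7/2)
D^4[M](t) = (2401*e^(4*t)*e^(7*e^(t)/2) + 4116*e^(3*t)*e^(7*e^(t)/2) + 1372*e^(2*t)*e^(7*e^(t)/2) + 56*e^(t)*e^(7*e^(t)/2))*e^(-7/2)/16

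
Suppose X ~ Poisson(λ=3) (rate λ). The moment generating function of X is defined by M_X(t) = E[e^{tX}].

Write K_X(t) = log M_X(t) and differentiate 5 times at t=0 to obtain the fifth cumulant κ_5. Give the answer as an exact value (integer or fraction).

κ_5 = K′′′′′(0) = 3

M_X(t) = e^(3*e^(t) - 3)
K_X(t) = log M_X(t) = 3*e^(t) - 3
K′(t) = 3*e^(t)
K′′(t) = 3*e^(t)
K′′′(t) = 3*e^(t)
K′′′′(t) = 3*e^(t)
K′′′′′(t) = 3*e^(t)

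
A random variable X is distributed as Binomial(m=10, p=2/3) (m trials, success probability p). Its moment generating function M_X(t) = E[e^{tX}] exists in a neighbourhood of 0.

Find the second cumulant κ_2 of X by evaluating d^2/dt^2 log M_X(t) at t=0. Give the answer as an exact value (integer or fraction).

M_X(t) = (2*e^(t)/3 + 1/3)^10
K_X(t) = log M_X(t) = 10*log(2*e^(t)/3 + 1/3)
dK/dt = 20*e^(t)/(2*e^(t) + 1)
d^2K/dt^2 = 20*e^(t)/(4*e^(2*t) + 4*e^(t) + 1)

κ_2 = d^2K/dt^2 |_{t=0} = 20/9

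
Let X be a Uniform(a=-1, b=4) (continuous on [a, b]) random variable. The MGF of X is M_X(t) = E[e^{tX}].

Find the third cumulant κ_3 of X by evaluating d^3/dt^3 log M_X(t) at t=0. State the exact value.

κ_3 = K′′′(0) = 0

M_X(t) = (e^(4*t) - e^(-t))/(5*t)
K_X(t) = log M_X(t) = -log(t) + log(e^(4*t) - e^(-t)) - log(5)
K′(t) = (4*t*e^(5*t) + t - e^(5*t) + 1)/(t*e^(5*t) - t)
K′′(t) = (-25*t^2*e^(5*t) + e^(10*t) - 2*e^(5*t) + 1)/(t^2*e^(10*t) - 2*t^2*e^(5*t) + t^2)
K′′′(t) = (125*t^3*e^(10*t) + 125*t^3*e^(5*t) - 2*e^(15*t) + 6*e^(10*t) - 6*e^(5*t) + 2)/(t^3*e^(15*t) - 3*t^3*e^(10*t) + 3*t^3*e^(5*t) - t^3)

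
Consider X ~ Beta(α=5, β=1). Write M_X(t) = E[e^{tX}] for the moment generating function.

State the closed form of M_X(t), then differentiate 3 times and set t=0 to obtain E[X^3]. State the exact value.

E[X^3] = M′′′(0) = 5/8

M_X(t) = ₁F₁(5; 6; t)
M′(t) = 5*₁F₁(6; 7; t)/6
M′′(t) = 5*₁F₁(7; 8; t)/7
M′′′(t) = 5*₁F₁(8; 9; t)/8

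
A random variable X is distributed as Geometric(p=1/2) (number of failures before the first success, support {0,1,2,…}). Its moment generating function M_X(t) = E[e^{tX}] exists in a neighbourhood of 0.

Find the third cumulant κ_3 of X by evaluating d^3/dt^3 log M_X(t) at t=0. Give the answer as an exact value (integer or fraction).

M_X(t) = 1/(2*(1 - e^(t)/2))
K_X(t) = log M_X(t) = -log(1 - e^(t)/2) - log(2)
K^(3)(t) = (-2*e^(2*t) - 4*e^(t))/(e^(3*t) - 6*e^(2*t) + 12*e^(t) - 8)

κ_3 = K^(3)(0) = 6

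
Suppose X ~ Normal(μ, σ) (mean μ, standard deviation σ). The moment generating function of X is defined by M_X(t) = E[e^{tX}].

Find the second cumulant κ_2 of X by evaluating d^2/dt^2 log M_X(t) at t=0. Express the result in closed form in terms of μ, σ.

M_X(t) = e^(μ*t + σ^2*t^2/2)
K_X(t) = log M_X(t) = μ*t + σ^2*t^2/2
dK/dt = μ + σ^2*t
d^2K/dt^2 = σ^2

κ_2 = d^2K/dt^2 |_{t=0} = σ^2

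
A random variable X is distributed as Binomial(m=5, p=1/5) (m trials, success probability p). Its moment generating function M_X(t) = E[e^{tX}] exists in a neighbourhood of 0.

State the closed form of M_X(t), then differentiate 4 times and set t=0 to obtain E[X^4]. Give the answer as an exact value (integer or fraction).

E[X^4] = M^(4)(0) = 1209/125

M_X(t) = (e^(t)/5 + 4/5)^5
M^(4)(t) = e^(5*t)/5 + 1024*e^(4*t)/625 + 2592*e^(3*t)/625 + 2048*e^(2*t)/625 + 256*e^(t)/625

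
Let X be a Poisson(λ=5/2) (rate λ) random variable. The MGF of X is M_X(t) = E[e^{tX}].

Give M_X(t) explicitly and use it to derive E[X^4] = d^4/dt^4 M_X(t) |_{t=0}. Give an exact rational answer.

M_X(t) = e^(5*e^(t)/2 - 5/2)
M^(4)(t) = (625*e^(4*t)*e^(5*e^(t)/2) + 1500*e^(3*t)*e^(5*e^(t)/2) + 700*e^(2*t)*e^(5*e^(t)/2) + 40*e^(t)*e^(5*e^(t)/2))*e^(-5/2)/16

E[X^4] = M^(4)(0) = 2865/16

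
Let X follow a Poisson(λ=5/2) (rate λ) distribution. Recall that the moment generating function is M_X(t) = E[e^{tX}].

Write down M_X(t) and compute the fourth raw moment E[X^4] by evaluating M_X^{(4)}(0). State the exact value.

M_X(t) = e^(5*e^(t)/2 - 5/2)
M′(t) = 5*e^(-5/2)*e^(t)*e^(5*e^(t)/2)/2
M′′(t) = (25*e^(2*t)*e^(5*e^(t)/2) + 10*e^(t)*e^(5*e^(t)/2))*e^(-5/2)/4
M′′′(t) = (125*e^(3*t)*e^(5*e^(t)/2) + 150*e^(2*t)*e^(5*e^(t)/2) + 20*e^(t)*e^(5*e^(t)/2))*e^(-5/2)/8
M′′′′(t) = (625*e^(4*t)*e^(5*e^(t)/2) + 1500*e^(3*t)*e^(5*e^(t)/2) + 700*e^(2*t)*e^(5*e^(t)/2) + 40*e^(t)*e^(5*e^(t)/2))*e^(-5/2)/16

E[X^4] = M′′′′(0) = 2865/16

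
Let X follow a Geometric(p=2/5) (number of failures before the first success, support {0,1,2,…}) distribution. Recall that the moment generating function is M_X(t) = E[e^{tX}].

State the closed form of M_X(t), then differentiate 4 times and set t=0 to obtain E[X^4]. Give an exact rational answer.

E[X^4] = M^(4)(0) = 276

M_X(t) = 2/(5*(1 - 3*e^(t)/5))
M^(4)(t) = (-162*e^(4*t) - 2970*e^(3*t) - 4950*e^(2*t) - 750*e^(t))/(243*e^(5*t) - 2025*e^(4*t) + 6750*e^(3*t) - 11250*e^(2*t) + 9375*e^(t) - 3125)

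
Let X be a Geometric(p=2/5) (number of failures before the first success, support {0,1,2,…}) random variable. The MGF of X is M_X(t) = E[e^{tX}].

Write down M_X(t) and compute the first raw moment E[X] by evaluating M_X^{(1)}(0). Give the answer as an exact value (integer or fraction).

M_X(t) = 2/(5*(1 - 3*e^(t)/5))
M′(t) = 6*e^(t)/(9*e^(2*t) - 30*e^(t) + 25)

E[X] = M′(0) = 3/2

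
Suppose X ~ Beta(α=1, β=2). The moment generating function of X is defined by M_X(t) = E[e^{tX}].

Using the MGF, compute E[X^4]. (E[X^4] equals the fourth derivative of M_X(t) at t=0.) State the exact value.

E[X^4] = M′′′′(0) = 1/15

M_X(t) = ₁F₁(1; 3; t)
M′(t) = ₁F₁(2; 4; t)/3
M′′(t) = ₁F₁(3; 5; t)/6
M′′′(t) = ₁F₁(4; 6; t)/10
M′′′′(t) = ₁F₁(5; 7; t)/15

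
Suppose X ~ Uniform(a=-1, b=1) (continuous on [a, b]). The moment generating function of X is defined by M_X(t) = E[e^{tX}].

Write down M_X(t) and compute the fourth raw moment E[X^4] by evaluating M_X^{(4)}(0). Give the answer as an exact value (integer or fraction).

M_X(t) = (e^(t) - e^(-t))/(2*t)
M′(t) = (t*e^(2*t) + t - e^(2*t) + 1)*e^(-t)/(2*t^2)
M′′(t) = (t^2*e^(2*t) - t^2 - 2*t*e^(2*t) - 2*t + 2*e^(2*t) - 2)*e^(-t)/(2*t^3)
M′′′(t) = (t^3*e^(2*t) + t^3 - 3*t^2*e^(2*t) + 3*t^2 + 6*t*e^(2*t) + 6*t - 6*e^(2*t) + 6)*e^(-t)/(2*t^4)
M′′′′(t) = (t^4*e^(2*t) - t^4 - 4*t^3*e^(2*t) - 4*t^3 + 12*t^2*e^(2*t) - 12*t^2 - 24*t*e^(2*t) - 24*t + 24*e^(2*t) - 24)*e^(-t)/(2*t^5)

E[X^4] = M′′′′(0) = 1/5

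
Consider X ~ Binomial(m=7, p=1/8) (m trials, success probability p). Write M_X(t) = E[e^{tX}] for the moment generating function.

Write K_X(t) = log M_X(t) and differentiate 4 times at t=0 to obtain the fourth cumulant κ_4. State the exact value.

M_X(t) = (e^(t)/8 + 7/8)^7
K_X(t) = log M_X(t) = 7*log(e^(t)/8 + 7/8)
K^(4)(t) = (49*e^(3*t) - 1372*e^(2*t) + 2401*e^(t))/(e^(4*t) + 28*e^(3*t) + 294*e^(2*t) + 1372*e^(t) + 2401)

κ_4 = K^(4)(0) = 539/2048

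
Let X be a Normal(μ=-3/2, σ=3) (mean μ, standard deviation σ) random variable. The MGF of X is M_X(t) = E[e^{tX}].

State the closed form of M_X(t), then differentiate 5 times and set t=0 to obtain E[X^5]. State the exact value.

M_X(t) = e^(9*t^2/2 - 3*t/2)
M′(t) = 9*t*e^(-3*t/2)*e^(9*t^2/2) - 3*e^(-3*t/2)*e^(9*t^2/2)/2
M′′(t) = (324*t^2*e^(9*t^2/2) - 108*t*e^(9*t^2/2) + 45*e^(9*t^2/2))*e^(-3*t/2)/4
M′′′(t) = (5832*t^3*e^(9*t^2/2) - 2916*t^2*e^(9*t^2/2) + 2430*t*e^(9*t^2/2) - 351*e^(9*t^2/2))*e^(-3*t/2)/8
M′′′′(t) = (104976*t^4*e^(9*t^2/2) - 69984*t^3*e^(9*t^2/2) + 87480*t^2*e^(9*t^2/2) - 25272*t*e^(9*t^2/2) + 5913*e^(9*t^2/2))*e^(-3*t/2)/16
M′′′′′(t) = (1889568*t^5*e^(9*t^2/2) - 1574640*t^4*e^(9*t^2/2) + 2624400*t^3*e^(9*t^2/2) - 1137240*t^2*e^(9*t^2/2) + 532170*t*e^(9*t^2/2) - 68283*e^(9*t^2/2))*e^(-3*t/2)/32

E[X^5] = M′′′′′(0) = -68283/32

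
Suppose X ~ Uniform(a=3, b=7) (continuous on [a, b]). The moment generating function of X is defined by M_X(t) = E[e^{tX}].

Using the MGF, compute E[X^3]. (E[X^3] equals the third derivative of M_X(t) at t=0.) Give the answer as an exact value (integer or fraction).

M_X(t) = (e^(7*t) - e^(3*t))/(4*t)
M′(t) = (7*t*e^(7*t) - 3*t*e^(3*t) - e^(7*t) + e^(3*t))/(4*t^2)
M′′(t) = (49*t^2*e^(7*t) - 9*t^2*e^(3*t) - 14*t*e^(7*t) + 6*t*e^(3*t) + 2*e^(7*t) - 2*e^(3*t))/(4*t^3)
M′′′(t) = (343*t^3*e^(7*t) - 27*t^3*e^(3*t) - 147*t^2*e^(7*t) + 27*t^2*e^(3*t) + 42*t*e^(7*t) - 18*t*e^(3*t) - 6*e^(7*t) + 6*e^(3*t))/(4*t^4)

E[X^3] = M′′′(0) = 145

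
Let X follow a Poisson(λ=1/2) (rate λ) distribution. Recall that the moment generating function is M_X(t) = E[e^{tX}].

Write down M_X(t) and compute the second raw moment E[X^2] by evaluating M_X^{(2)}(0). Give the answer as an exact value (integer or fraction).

M_X(t) = e^(e^(t)/2 - 1/2)
D^2[M](t) = (e^(2*t)*e^(e^(t)/2) + 2*e^(t)*e^(e^(t)/2))*e^(-1/2)/4

E[X^2] = D^2[M](0) = 3/4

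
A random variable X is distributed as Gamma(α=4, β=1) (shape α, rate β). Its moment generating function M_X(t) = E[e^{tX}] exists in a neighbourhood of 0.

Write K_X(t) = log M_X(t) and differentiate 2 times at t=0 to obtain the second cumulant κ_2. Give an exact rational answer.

κ_2 = K′′(0) = 4

M_X(t) = (1 - t)^(-4)
K_X(t) = log M_X(t) = -4*log(1 - t)
K′(t) = -4/(t - 1)
K′′(t) = 4/(t^2 - 2*t + 1)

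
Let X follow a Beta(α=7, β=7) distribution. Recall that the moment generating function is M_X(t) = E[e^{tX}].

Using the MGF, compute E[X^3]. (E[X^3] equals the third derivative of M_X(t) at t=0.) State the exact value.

E[X^3] = M^(3)(0) = 3/20

M_X(t) = ₁F₁(7; 14; t)
M^(3)(t) = 3*₁F₁(10; 17; t)/20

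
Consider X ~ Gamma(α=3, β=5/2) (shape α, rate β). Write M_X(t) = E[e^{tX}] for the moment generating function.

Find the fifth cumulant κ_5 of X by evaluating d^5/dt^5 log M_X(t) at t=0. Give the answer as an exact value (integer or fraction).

κ_5 = D^5[K](0) = 2304/3125

M_X(t) = 125/(8*(5/2 - t)^3)
K_X(t) = log M_X(t) = -3*log(5/2 - t) - 3*log(2) + 3*log(5)
D^5[K](t) = -2304/(32*t^5 - 400*t^4 + 2000*t^3 - 5000*t^2 + 6250*t - 3125)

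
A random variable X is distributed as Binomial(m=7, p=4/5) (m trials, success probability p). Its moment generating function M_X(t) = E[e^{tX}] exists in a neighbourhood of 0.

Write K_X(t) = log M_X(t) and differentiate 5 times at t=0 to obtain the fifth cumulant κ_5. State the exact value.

M_X(t) = (4*e^(t)/5 + 1/5)^7
K_X(t) = log M_X(t) = 7*log(4*e^(t)/5 + 1/5)
dK/dt = 28*e^(t)/(4*e^(t) + 1)
d^2K/dt^2 = 28*e^(t)/(16*e^(2*t) + 8*e^(t) + 1)
d^3K/dt^3 = (-112*e^(2*t) + 28*e^(t))/(64*e^(3*t) + 48*e^(2*t) + 12*e^(t) + 1)
d^4K/dt^4 = (448*e^(3*t) - 448*e^(2*t) + 28*e^(t))/(256*e^(4*t) + 256*e^(3*t) + 96*e^(2*t) + 16*e^(t) + 1)
d^5K/dt^5 = (-1792*e^(4*t) + 4928*e^(3*t) - 1232*e^(2*t) + 28*e^(t))/(1024*e^(5*t) + 1280*e^(4*t) + 640*e^(3*t) + 160*e^(2*t) + 20*e^(t) + 1)

κ_5 = d^5K/dt^5 |_{t=0} = 1932/3125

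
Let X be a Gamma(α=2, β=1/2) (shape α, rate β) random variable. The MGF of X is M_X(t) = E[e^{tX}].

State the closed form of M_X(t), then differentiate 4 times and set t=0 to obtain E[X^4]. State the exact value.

E[X^4] = D^4[M](0) = 1920

M_X(t) = 1/(4*(1/2 - t)^2)
D^4[M](t) = 1920/(64*t^6 - 192*t^5 + 240*t^4 - 160*t^3 + 60*t^2 - 12*t + 1)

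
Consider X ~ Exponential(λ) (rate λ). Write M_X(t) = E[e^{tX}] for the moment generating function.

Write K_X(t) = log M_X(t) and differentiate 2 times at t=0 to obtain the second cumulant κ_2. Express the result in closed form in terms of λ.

κ_2 = K′′(0) = λ^(-2)

M_X(t) = λ/(λ - t)
K_X(t) = log M_X(t) = log(λ) - log(λ - t)
K′(t) = -1/(-λ + t)
K′′(t) = 1/(λ^2 - 2*λ*t + t^2)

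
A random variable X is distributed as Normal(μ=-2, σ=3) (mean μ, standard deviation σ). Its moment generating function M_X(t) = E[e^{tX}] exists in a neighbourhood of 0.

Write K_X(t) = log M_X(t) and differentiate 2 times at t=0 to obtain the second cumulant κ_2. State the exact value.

M_X(t) = e^(9*t^2/2 - 2*t)
K_X(t) = log M_X(t) = 9*t^2/2 - 2*t
D^2[K](t) = 9

κ_2 = D^2[K](0) = 9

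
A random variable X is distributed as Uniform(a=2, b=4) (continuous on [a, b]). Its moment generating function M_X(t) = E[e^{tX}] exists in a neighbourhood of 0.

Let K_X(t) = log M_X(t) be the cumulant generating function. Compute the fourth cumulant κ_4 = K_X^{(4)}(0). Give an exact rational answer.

κ_4 = D^4[K](0) = -2/15

M_X(t) = (e^(4*t) - e^(2*t))/(2*t)
K_X(t) = log M_X(t) = -log(t) + log(e^(4*t) - e^(2*t)) - log(2)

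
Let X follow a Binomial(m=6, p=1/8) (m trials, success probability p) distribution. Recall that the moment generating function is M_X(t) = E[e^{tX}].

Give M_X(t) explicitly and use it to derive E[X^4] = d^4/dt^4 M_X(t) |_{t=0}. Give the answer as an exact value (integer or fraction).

E[X^4] = D^4[M](0) = 2829/512

M_X(t) = (e^(t)/8 + 7/8)^6
D^4[M](t) = 81*e^(6*t)/16384 + 13125*e^(5*t)/131072 + 735*e^(4*t)/1024 + 138915*e^(3*t)/65536 + 36015*e^(2*t)/16384 + 50421*e^(t)/131072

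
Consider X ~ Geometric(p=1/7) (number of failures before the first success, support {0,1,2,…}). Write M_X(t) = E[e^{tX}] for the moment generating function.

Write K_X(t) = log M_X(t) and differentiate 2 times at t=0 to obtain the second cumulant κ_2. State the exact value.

M_X(t) = 1/(7*(1 - 6*e^(t)/7))
K_X(t) = log M_X(t) = -log(1 - 6*e^(t)/7) - log(7)
dK/dt = -6*e^(t)/(6*e^(t) - 7)
d^2K/dt^2 = 42*e^(t)/(36*e^(2*t) - 84*e^(t) + 49)

κ_2 = d^2K/dt^2 |_{t=0} = 42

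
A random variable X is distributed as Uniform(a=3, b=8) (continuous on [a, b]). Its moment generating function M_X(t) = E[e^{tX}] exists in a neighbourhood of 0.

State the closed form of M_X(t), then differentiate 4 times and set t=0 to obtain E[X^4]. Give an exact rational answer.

M_X(t) = (e^(8*t) - e^(3*t))/(5*t)
M′(t) = (8*t*e^(8*t) - 3*t*e^(3*t) - e^(8*t) + e^(3*t))/(5*t^2)
M′′(t) = (64*t^2*e^(8*t) - 9*t^2*e^(3*t) - 16*t*e^(8*t) + 6*t*e^(3*t) + 2*e^(8*t) - 2*e^(3*t))/(5*t^3)
M′′′(t) = (512*t^3*e^(8*t) - 27*t^3*e^(3*t) - 192*t^2*e^(8*t) + 27*t^2*e^(3*t) + 48*t*e^(8*t) - 18*t*e^(3*t) - 6*e^(8*t) + 6*e^(3*t))/(5*t^4)

E[X^4] = M′′′′(0) = 1301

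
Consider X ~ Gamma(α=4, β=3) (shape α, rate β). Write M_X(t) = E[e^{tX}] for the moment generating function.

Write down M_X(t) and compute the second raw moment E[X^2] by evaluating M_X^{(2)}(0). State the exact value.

M_X(t) = 81/(3 - t)^4
M^(2)(t) = 1620/(t^6 - 18*t^5 + 135*t^4 - 540*t^3 + 1215*t^2 - 1458*t + 729)

E[X^2] = M^(2)(0) = 20/9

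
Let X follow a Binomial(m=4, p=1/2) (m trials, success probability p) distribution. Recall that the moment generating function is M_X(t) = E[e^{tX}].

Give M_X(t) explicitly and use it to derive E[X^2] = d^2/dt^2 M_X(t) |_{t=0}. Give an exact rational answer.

M_X(t) = (e^(t)/2 + 1/2)^4
dM/dt = e^(4*t)/4 + 3*e^(3*t)/4 + 3*e^(2*t)/4 + e^(t)/4
d^2M/dt^2 = e^(4*t) + 9*e^(3*t)/4 + 3*e^(2*t)/2 + e^(t)/4

E[X^2] = d^2M/dt^2 |_{t=0} = 5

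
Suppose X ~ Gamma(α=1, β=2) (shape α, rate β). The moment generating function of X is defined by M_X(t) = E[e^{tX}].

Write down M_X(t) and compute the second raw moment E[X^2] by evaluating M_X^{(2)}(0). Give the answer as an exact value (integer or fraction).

M_X(t) = 2/(2 - t)
M′(t) = 2/(t^2 - 4*t + 4)
M′′(t) = -4/(t^3 - 6*t^2 + 12*t - 8)

E[X^2] = M′′(0) = 1/2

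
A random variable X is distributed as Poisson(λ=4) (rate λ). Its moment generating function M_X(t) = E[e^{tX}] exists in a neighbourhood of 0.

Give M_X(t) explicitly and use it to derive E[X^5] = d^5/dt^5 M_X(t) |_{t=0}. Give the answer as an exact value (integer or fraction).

M_X(t) = e^(4*e^(t) - 4)
M′(t) = 4*e^(-4)*e^(t)*e^(4*e^(t))
M′′(t) = (16*e^(2*t)*e^(4*e^(t)) + 4*e^(t)*e^(4*e^(t)))*e^(-4)
M′′′(t) = (64*e^(3*t)*e^(4*e^(t)) + 48*e^(2*t)*e^(4*e^(t)) + 4*e^(t)*e^(4*e^(t)))*e^(-4)
M′′′′(t) = (256*e^(4*t)*e^(4*e^(t)) + 384*e^(3*t)*e^(4*e^(t)) + 112*e^(2*t)*e^(4*e^(t)) + 4*e^(t)*e^(4*e^(t)))*e^(-4)
M′′′′′(t) = (1024*e^(5*t)*e^(4*e^(t)) + 2560*e^(4*t)*e^(4*e^(t)) + 1600*e^(3*t)*e^(4*e^(t)) + 240*e^(2*t)*e^(4*e^(t)) + 4*e^(t)*e^(4*e^(t)))*e^(-4)

E[X^5] = M′′′′′(0) = 5428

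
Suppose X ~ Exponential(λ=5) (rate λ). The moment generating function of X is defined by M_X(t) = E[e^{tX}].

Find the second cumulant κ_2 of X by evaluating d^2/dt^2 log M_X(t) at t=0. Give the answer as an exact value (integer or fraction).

κ_2 = K′′(0) = 1/25

M_X(t) = 5/(5 - t)
K_X(t) = log M_X(t) = -log(5 - t) + log(5)
K′(t) = -1/(t - 5)
K′′(t) = 1/(t^2 - 10*t + 25)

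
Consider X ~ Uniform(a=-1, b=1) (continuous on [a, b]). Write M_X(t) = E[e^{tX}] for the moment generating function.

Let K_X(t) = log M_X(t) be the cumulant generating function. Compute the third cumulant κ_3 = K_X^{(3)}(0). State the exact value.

κ_3 = d^3K/dt^3 |_{t=0} = 0

M_X(t) = (e^(t) - e^(-t))/(2*t)
K_X(t) = log M_X(t) = -log(t) + log(e^(t) - e^(-t)) - log(2)
dK/dt = (t*e^(2*t) + t - e^(2*t) + 1)/(t*e^(2*t) - t)
d^2K/dt^2 = (-4*t^2*e^(2*t) + e^(4*t) - 2*e^(2*t) + 1)/(t^2*e^(4*t) - 2*t^2*e^(2*t) + t^2)
d^3K/dt^3 = (8*t^3*e^(4*t) + 8*t^3*e^(2*t) - 2*e^(6*t) + 6*e^(4*t) - 6*e^(2*t) + 2)/(t^3*e^(6*t) - 3*t^3*e^(4*t) + 3*t^3*e^(2*t) - t^3)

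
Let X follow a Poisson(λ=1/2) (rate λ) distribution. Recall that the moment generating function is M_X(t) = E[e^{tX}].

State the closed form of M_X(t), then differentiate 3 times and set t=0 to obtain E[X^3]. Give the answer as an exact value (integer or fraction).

M_X(t) = e^(e^(t)/2 - 1/2)
dM/dt = e^(-1/2)*e^(t)*e^(e^(t)/2)/2
d^2M/dt^2 = (e^(2*t)*e^(e^(t)/2) + 2*e^(t)*e^(e^(t)/2))*e^(-1/2)/4
d^3M/dt^3 = (e^(3*t)*e^(e^(t)/2) + 6*e^(2*t)*e^(e^(t)/2) + 4*e^(t)*e^(e^(t)/2))*e^(-1/2)/8

E[X^3] = d^3M/dt^3 |_{t=0} = 11/8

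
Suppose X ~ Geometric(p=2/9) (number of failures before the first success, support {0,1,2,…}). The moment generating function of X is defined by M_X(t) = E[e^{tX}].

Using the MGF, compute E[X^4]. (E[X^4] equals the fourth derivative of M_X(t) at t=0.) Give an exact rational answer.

E[X^4] = M′′′′(0) = 5320

M_X(t) = 2/(9*(1 - 7*e^(t)/9))
M′(t) = 14*e^(t)/(49*e^(2*t) - 126*e^(t) + 81)
M′′(t) = (-98*e^(2*t) - 126*e^(t))/(343*e^(3*t) - 1323*e^(2*t) + 1701*e^(t) - 729)
M′′′(t) = (686*e^(3*t) + 3528*e^(2*t) + 1134*e^(t))/(2401*e^(4*t) - 12348*e^(3*t) + 23814*e^(2*t) - 20412*e^(t) + 6561)
M′′′′(t) = (-4802*e^(4*t) - 67914*e^(3*t) - 87318*e^(2*t) - 10206*e^(t))/(16807*e^(5*t) - 108045*e^(4*t) + 277830*e^(3*t) - 357210*e^(2*t) + 229635*e^(t) - 59049)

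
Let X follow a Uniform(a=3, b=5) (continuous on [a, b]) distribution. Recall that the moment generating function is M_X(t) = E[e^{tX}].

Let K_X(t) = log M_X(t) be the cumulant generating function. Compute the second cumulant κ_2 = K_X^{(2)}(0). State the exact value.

κ_2 = K^(2)(0) = 1/3

M_X(t) = (e^(5*t) - e^(3*t))/(2*t)
K_X(t) = log M_X(t) = -log(t) + log(e^(5*t) - e^(3*t)) - log(2)
K^(2)(t) = (-4*t^2*e^(2*t) + e^(4*t) - 2*e^(2*t) + 1)/(t^2*e^(4*t) - 2*t^2*e^(2*t) + t^2)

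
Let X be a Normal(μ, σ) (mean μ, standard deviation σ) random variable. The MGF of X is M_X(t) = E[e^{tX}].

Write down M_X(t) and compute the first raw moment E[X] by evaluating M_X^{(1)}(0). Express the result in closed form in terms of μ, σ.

M_X(t) = e^(μ*t + σ^2*t^2/2)
D[M](t) = μ*e^(μ*t)*e^(σ^2*t^2/2) + σ^2*t*e^(μ*t)*e^(σ^2*t^2/2)

E[X] = D[M](0) = μ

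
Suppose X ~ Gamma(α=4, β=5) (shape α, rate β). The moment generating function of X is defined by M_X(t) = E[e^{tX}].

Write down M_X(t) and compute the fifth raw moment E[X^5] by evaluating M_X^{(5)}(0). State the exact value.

E[X^5] = d^5M/dt^5 |_{t=0} = 1344/625

M_X(t) = 625/(5 - t)^4
dM/dt = -2500/(t^5 - 25*t^4 + 250*t^3 - 1250*t^2 + 3125*t - 3125)
d^2M/dt^2 = 12500/(t^6 - 30*t^5 + 375*t^4 - 2500*t^3 + 9375*t^2 - 18750*t + 15625)
d^3M/dt^3 = -75000/(t^7 - 35*t^6 + 525*t^5 - 4375*t^4 + 21875*t^3 - 65625*t^2 + 109375*t - 78125)
d^4M/dt^4 = 525000/(t^8 - 40*t^7 + 700*t^6 - 7000*t^5 + 43750*t^4 - 175000*t^3 + 437500*t^2 - 625000*t + 390625)
d^5M/dt^5 = -4200000/(t^9 - 45*t^8 + 900*t^7 - 10500*t^6 + 78750*t^5 - 393750*t^4 + 1312500*t^3 - 2812500*t^2 + 3515625*t - 1953125)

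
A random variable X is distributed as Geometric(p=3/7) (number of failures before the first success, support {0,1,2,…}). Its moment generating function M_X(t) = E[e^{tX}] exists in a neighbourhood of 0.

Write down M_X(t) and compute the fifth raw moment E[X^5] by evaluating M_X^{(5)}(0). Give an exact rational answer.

M_X(t) = 3/(7*(1 - 4*e^(t)/7))
dM/dt = 12*e^(t)/(16*e^(2*t) - 56*e^(t) + 49)
d^2M/dt^2 = (-48*e^(2*t) - 84*e^(t))/(64*e^(3*t) - 336*e^(2*t) + 588*e^(t) - 343)
d^3M/dt^3 = (192*e^(3*t) + 1344*e^(2*t) + 588*e^(t))/(256*e^(4*t) - 1792*e^(3*t) + 4704*e^(2*t) - 5488*e^(t) + 2401)
d^4M/dt^4 = (-768*e^(4*t) - 14784*e^(3*t) - 25872*e^(2*t) - 4116*e^(t))/(1024*e^(5*t) - 8960*e^(4*t) + 31360*e^(3*t) - 54880*e^(2*t) + 48020*e^(t) - 16807)

E[X^5] = d^5M/dt^5 |_{t=0} = 135628/81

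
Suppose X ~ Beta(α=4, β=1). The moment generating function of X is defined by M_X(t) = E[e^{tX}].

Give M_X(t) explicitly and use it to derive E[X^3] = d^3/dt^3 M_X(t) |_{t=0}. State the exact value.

M_X(t) = ₁F₁(4; 5; t)
dM/dt = 4*₁F₁(5; 6; t)/5
d^2M/dt^2 = 2*₁F₁(6; 7; t)/3
d^3M/dt^3 = 4*₁F₁(7; 8; t)/7

E[X^3] = d^3M/dt^3 |_{t=0} = 4/7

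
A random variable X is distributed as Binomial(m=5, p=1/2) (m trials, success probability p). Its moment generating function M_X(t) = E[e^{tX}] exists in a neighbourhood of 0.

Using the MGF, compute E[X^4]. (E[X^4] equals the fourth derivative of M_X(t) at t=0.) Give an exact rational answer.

M_X(t) = (e^(t)/2 + 1/2)^5
dM/dt = 5*e^(5*t)/32 + 5*e^(4*t)/8 + 15*e^(3*t)/16 + 5*e^(2*t)/8 + 5*e^(t)/32
d^2M/dt^2 = 25*e^(5*t)/32 + 5*e^(4*t)/2 + 45*e^(3*t)/16 + 5*e^(2*t)/4 + 5*e^(t)/32
d^3M/dt^3 = 125*e^(5*t)/32 + 10*e^(4*t) + 135*e^(3*t)/16 + 5*e^(2*t)/2 + 5*e^(t)/32
d^4M/dt^4 = 625*e^(5*t)/32 + 40*e^(4*t) + 405*e^(3*t)/16 + 5*e^(2*t) + 5*e^(t)/32

E[X^4] = d^4M/dt^4 |_{t=0} = 90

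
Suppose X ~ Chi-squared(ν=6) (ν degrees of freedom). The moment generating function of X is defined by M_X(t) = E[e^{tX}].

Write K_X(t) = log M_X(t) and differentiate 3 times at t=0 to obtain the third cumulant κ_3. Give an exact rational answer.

M_X(t) = (1 - 2*t)^(-3)
K_X(t) = log M_X(t) = -3*log(1 - 2*t)
D^3[K](t) = -48/(8*t^3 - 12*t^2 + 6*t - 1)

κ_3 = D^3[K](0) = 48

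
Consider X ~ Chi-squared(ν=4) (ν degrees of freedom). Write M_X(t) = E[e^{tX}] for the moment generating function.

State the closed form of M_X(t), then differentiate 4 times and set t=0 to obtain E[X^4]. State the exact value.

E[X^4] = M^(4)(0) = 1920

M_X(t) = (1 - 2*t)^(-2)
M^(4)(t) = 1920/(64*t^6 - 192*t^5 + 240*t^4 - 160*t^3 + 60*t^2 - 12*t + 1)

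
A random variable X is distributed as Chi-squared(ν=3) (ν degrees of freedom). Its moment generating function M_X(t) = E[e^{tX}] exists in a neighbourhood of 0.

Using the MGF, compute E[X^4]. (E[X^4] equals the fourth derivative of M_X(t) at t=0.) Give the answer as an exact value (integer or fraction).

E[X^4] = M′′′′(0) = 945

M_X(t) = (1 - 2*t)^(-3/2)
M′(t) = 3/(4*t^2*√(1 - 2*t) - 4*t*√(1 - 2*t) + √(1 - 2*t))
M′′(t) = -15/(8*t^3*√(1 - 2*t) - 12*t^2*√(1 - 2*t) + 6*t*√(1 - 2*t) - √(1 - 2*t))
M′′′(t) = 105/(16*t^4*√(1 - 2*t) - 32*t^3*√(1 - 2*t) + 24*t^2*√(1 - 2*t) - 8*t*√(1 - 2*t) + √(1 - 2*t))
M′′′′(t) = -945/(32*t^5*√(1 - 2*t) - 80*t^4*√(1 - 2*t) + 80*t^3*√(1 - 2*t) - 40*t^2*√(1 - 2*t) + 10*t*√(1 - 2*t) - √(1 - 2*t))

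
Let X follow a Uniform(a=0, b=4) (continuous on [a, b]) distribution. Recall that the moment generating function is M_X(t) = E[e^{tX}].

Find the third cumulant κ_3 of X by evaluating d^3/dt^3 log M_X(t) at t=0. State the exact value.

M_X(t) = (e^(4*t) - 1)/(4*t)
K_X(t) = log M_X(t) = -log(t) + log(e^(4*t) - 1) - 2*log(2)
D^3[K](t) = (64*t^3*e^(8*t) + 64*t^3*e^(4*t) - 2*e^(12*t) + 6*e^(8*t) - 6*e^(4*t) + 2)/(t^3*e^(12*t) - 3*t^3*e^(8*t) + 3*t^3*e^(4*t) - t^3)

κ_3 = D^3[K](0) = 0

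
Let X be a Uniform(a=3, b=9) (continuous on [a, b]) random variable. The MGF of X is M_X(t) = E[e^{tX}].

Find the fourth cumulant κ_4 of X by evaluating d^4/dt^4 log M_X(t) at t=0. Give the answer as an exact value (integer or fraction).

M_X(t) = (e^(9*t) - e^(3*t))/(6*t)
K_X(t) = log M_X(t) = -log(t) + log(e^(9*t) - e^(3*t)) - log(6)
K′(t) = (9*t*e^(6*t) - 3*t - e^(6*t) + 1)/(t*e^(6*t) - t)
K′′(t) = (-36*t^2*e^(6*t) + e^(12*t) - 2*e^(6*t) + 1)/(t^2*e^(12*t) - 2*t^2*e^(6*t) + t^2)
K′′′(t) = (216*t^3*e^(12*t) + 216*t^3*e^(6*t) - 2*e^(18*t) + 6*e^(12*t) - 6*e^(6*t) + 2)/(t^3*e^(18*t) - 3*t^3*e^(12*t) + 3*t^3*e^(6*t) - t^3)

κ_4 = K′′′′(0) = -54/5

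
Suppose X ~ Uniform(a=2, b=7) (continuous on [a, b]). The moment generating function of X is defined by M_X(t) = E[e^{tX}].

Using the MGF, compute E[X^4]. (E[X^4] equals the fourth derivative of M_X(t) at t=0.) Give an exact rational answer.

M_X(t) = (e^(7*t) - e^(2*t))/(5*t)

E[X^4] = D^4[M](0) = 671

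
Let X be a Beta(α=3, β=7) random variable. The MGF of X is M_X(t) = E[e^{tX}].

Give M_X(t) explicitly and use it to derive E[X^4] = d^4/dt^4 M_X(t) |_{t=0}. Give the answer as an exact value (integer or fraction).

E[X^4] = M′′′′(0) = 3/143

M_X(t) = ₁F₁(3; 10; t)
M′(t) = 3*₁F₁(4; 11; t)/10
M′′(t) = 6*₁F₁(5; 12; t)/55
M′′′(t) = ₁F₁(6; 13; t)/22
M′′′′(t) = 3*₁F₁(7; 14; t)/143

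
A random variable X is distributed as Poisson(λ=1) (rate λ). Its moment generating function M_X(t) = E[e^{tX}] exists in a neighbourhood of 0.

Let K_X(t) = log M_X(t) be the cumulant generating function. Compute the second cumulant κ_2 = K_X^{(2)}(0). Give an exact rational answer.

κ_2 = K^(2)(0) = 1

M_X(t) = e^(e^(t) - 1)
K_X(t) = log M_X(t) = e^(t) - 1
K^(2)(t) = e^(t)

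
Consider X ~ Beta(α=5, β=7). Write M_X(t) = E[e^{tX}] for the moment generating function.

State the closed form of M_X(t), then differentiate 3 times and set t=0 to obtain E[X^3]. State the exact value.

M_X(t) = ₁F₁(5; 12; t)
M′(t) = 5*₁F₁(6; 13; t)/12
M′′(t) = 5*₁F₁(7; 14; t)/26
M′′′(t) = 5*₁F₁(8; 15; t)/52

E[X^3] = M′′′(0) = 5/52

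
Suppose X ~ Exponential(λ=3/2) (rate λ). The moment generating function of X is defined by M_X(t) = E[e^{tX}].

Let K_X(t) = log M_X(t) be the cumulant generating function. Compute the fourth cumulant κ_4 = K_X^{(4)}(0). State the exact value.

κ_4 = K^(4)(0) = 32/27

M_X(t) = 3/(2*(3/2 - t))
K_X(t) = log M_X(t) = -log(3/2 - t) - log(2) + log(3)
K^(4)(t) = 96/(16*t^4 - 96*t^3 + 216*t^2 - 216*t + 81)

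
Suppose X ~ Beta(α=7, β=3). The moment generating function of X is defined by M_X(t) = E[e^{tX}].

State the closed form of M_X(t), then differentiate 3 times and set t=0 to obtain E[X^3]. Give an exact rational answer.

M_X(t) = ₁F₁(7; 10; t)
dM/dt = 7*₁F₁(8; 11; t)/10
d^2M/dt^2 = 28*₁F₁(9; 12; t)/55
d^3M/dt^3 = 21*₁F₁(10; 13; t)/55

E[X^3] = d^3M/dt^3 |_{t=0} = 21/55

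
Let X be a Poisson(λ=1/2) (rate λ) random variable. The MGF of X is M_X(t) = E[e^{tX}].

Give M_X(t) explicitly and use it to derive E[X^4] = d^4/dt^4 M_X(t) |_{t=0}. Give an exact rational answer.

E[X^4] = D^4[M](0) = 49/16

M_X(t) = e^(e^(t)/2 - 1/2)
D^4[M](t) = (e^(4*t)*e^(e^(t)/2) + 12*e^(3*t)*e^(e^(t)/2) + 28*e^(2*t)*e^(e^(t)/2) + 8*e^(t)*e^(e^(t)/2))*e^(-1/2)/16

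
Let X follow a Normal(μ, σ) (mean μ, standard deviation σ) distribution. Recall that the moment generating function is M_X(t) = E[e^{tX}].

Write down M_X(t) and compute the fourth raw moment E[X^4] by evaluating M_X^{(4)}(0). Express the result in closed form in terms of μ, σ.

M_X(t) = e^(μ*t + σ^2*t^2/2)

E[X^4] = D^4[M](0) = μ^4 + 6*μ^2*σ^2 + 3*σ^4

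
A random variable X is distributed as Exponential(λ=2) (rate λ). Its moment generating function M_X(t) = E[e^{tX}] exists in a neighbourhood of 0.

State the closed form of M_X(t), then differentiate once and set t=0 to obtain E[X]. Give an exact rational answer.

E[X] = dM/dt |_{t=0} = 1/2

M_X(t) = 2/(2 - t)
dM/dt = 2/(t^2 - 4*t + 4)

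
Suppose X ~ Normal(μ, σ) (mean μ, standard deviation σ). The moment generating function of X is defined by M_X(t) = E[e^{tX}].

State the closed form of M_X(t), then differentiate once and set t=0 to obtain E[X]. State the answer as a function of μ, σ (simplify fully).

E[X] = D[M](0) = μ

M_X(t) = e^(μ*t + σ^2*t^2/2)
D[M](t) = μ*e^(μ*t)*e^(σ^2*t^2/2) + σ^2*t*e^(μ*t)*e^(σ^2*t^2/2)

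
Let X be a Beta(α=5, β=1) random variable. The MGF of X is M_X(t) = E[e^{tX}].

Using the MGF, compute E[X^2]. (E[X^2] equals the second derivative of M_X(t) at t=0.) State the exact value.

M_X(t) = ₁F₁(5; 6; t)
D^2[M](t) = 5*₁F₁(7; 8; t)/7

E[X^2] = D^2[M](0) = 5/7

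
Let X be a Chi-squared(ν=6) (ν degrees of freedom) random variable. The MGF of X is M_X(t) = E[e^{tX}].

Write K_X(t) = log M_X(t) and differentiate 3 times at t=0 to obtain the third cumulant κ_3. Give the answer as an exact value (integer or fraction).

κ_3 = D^3[K](0) = 48

M_X(t) = (1 - 2*t)^(-3)
K_X(t) = log M_X(t) = -3*log(1 - 2*t)
D^3[K](t) = -48/(8*t^3 - 12*t^2 + 6*t - 1)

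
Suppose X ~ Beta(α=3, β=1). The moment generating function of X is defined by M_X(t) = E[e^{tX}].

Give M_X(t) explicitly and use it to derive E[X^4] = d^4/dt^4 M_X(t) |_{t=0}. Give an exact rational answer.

E[X^4] = M′′′′(0) = 3/7

M_X(t) = ₁F₁(3; 4; t)
M′(t) = 3*₁F₁(4; 5; t)/4
M′′(t) = 3*₁F₁(5; 6; t)/5
M′′′(t) = ₁F₁(6; 7; t)/2
M′′′′(t) = 3*₁F₁(7; 8; t)/7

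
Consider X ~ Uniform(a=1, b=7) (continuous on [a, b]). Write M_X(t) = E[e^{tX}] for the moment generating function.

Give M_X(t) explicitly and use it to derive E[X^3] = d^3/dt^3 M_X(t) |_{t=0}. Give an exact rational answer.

M_X(t) = (e^(7*t) - e^(t))/(6*t)
dM/dt = (7*t*e^(7*t) - t*e^(t) - e^(7*t) + e^(t))/(6*t^2)
d^2M/dt^2 = (49*t^2*e^(7*t) - t^2*e^(t) - 14*t*e^(7*t) + 2*t*e^(t) + 2*e^(7*t) - 2*e^(t))/(6*t^3)
d^3M/dt^3 = (343*t^3*e^(7*t) - t^3*e^(t) - 147*t^2*e^(7*t) + 3*t^2*e^(t) + 42*t*e^(7*t) - 6*t*e^(t) - 6*e^(7*t) + 6*e^(t))/(6*t^4)

E[X^3] = d^3M/dt^3 |_{t=0} = 100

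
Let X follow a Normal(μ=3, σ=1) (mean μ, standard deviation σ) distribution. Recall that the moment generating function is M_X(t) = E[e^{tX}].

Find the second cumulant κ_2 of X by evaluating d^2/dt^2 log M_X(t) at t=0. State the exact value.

M_X(t) = e^(t^2/2 + 3*t)
K_X(t) = log M_X(t) = t^2/2 + 3*t
K^(2)(t) = 1

κ_2 = K^(2)(0) = 1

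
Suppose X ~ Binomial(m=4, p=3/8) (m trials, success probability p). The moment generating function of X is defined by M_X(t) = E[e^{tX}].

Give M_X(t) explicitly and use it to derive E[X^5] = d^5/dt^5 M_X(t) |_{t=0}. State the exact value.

E[X^5] = M^(5)(0) = 16179/256

M_X(t) = (3*e^(t)/8 + 5/8)^4
M^(5)(t) = 81*e^(4*t)/4 + 32805*e^(3*t)/1024 + 675*e^(2*t)/64 + 375*e^(t)/1024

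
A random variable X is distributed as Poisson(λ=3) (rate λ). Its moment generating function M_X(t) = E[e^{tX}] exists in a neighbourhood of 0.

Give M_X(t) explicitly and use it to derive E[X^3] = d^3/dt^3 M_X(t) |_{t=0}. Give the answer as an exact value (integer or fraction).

E[X^3] = D^3[M](0) = 57

M_X(t) = e^(3*e^(t) - 3)
D^3[M](t) = (27*e^(3*t)*e^(3*e^(t)) + 27*e^(2*t)*e^(3*e^(t)) + 3*e^(t)*e^(3*e^(t)))*e^(-3)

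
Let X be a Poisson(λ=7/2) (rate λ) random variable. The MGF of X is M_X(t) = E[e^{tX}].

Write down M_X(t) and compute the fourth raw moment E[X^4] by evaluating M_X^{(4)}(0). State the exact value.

M_X(t) = e^(7*e^(t)/2 - 7/2)
M′(t) = 7*e^(-7/2)*e^(t)*e^(7*e^(t)/2)/2
M′′(t) = (49*e^(2*t)*e^(7*e^(t)/2) + 14*e^(t)*e^(7*e^(t)/2))*e^(-7/2)/4
M′′′(t) = (343*e^(3*t)*e^(7*e^(t)/2) + 294*e^(2*t)*e^(7*e^(t)/2) + 28*e^(t)*e^(7*e^(t)/2))*e^(-7/2)/8
M′′′′(t) = (2401*e^(4*t)*e^(7*e^(t)/2) + 4116*e^(3*t)*e^(7*e^(t)/2) + 1372*e^(2*t)*e^(7*e^(t)/2) + 56*e^(t)*e^(7*e^(t)/2))*e^(-7/2)/16

E[X^4] = M′′′′(0) = 7945/16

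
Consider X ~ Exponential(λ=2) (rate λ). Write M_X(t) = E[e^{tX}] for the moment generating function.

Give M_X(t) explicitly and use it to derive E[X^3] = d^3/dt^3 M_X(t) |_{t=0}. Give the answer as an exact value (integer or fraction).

E[X^3] = M^(3)(0) = 3/4

M_X(t) = 2/(2 - t)
M^(3)(t) = 12/(t^4 - 8*t^3 + 24*t^2 - 32*t + 16)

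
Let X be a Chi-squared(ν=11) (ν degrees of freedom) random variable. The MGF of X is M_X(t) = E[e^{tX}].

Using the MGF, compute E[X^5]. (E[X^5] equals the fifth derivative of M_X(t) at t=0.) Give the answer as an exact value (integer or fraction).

E[X^5] = M^(5)(0) = 692835

M_X(t) = (1 - 2*t)^(-11/2)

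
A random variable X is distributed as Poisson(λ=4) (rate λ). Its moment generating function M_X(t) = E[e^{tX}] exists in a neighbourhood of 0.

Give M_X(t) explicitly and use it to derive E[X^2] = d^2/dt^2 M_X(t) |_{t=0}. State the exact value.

E[X^2] = d^2M/dt^2 |_{t=0} = 20

M_X(t) = e^(4*e^(t) - 4)
dM/dt = 4*e^(-4)*e^(t)*e^(4*e^(t))
d^2M/dt^2 = (16*e^(2*t)*e^(4*e^(t)) + 4*e^(t)*e^(4*e^(t)))*e^(-4)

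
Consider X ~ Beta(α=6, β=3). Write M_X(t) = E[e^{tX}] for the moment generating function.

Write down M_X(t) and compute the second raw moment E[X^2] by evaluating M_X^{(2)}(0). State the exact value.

E[X^2] = D^2[M](0) = 7/15

M_X(t) = ₁F₁(6; 9; t)
D^2[M](t) = 7*₁F₁(8; 11; t)/15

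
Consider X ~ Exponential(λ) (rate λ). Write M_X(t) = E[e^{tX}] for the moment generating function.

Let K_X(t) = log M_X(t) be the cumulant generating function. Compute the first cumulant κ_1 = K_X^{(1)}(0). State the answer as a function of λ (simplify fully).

κ_1 = dK/dt |_{t=0} = 1/λ

M_X(t) = λ/(λ - t)
K_X(t) = log M_X(t) = log(λ) - log(λ - t)
dK/dt = -1/(-λ + t)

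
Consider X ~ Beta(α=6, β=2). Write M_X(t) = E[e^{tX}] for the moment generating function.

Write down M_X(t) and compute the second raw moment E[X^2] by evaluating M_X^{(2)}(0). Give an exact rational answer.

E[X^2] = M′′(0) = 7/12

M_X(t) = ₁F₁(6; 8; t)
M′(t) = 3*₁F₁(7; 9; t)/4
M′′(t) = 7*₁F₁(8; 10; t)/12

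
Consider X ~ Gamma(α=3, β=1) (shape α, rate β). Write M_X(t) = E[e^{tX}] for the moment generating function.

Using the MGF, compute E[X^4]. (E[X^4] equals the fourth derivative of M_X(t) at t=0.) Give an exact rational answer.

E[X^4] = d^4M/dt^4 |_{t=0} = 360

M_X(t) = (1 - t)^(-3)
dM/dt = 3/(t^4 - 4*t^3 + 6*t^2 - 4*t + 1)
d^2M/dt^2 = -12/(t^5 - 5*t^4 + 10*t^3 - 10*t^2 + 5*t - 1)
d^3M/dt^3 = 60/(t^6 - 6*t^5 + 15*t^4 - 20*t^3 + 15*t^2 - 6*t + 1)
d^4M/dt^4 = -360/(t^7 - 7*t^6 + 21*t^5 - 35*t^4 + 35*t^3 - 21*t^2 + 7*t - 1)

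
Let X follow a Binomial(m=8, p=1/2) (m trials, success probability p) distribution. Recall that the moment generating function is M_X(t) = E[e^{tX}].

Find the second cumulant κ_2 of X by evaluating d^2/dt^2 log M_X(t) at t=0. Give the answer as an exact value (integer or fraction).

κ_2 = K′′(0) = 2

M_X(t) = (e^(t)/2 + 1/2)^8
K_X(t) = log M_X(t) = 8*log(e^(t)/2 + 1/2)
K′(t) = 8*e^(t)/(e^(t) + 1)
K′′(t) = 8*e^(t)/(e^(2*t) + 2*e^(t) + 1)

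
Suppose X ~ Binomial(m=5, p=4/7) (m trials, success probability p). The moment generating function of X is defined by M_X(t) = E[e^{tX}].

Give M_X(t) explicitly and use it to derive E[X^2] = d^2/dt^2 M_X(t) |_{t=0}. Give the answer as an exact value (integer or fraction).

M_X(t) = (4*e^(t)/7 + 3/7)^5
M′(t) = 5120*e^(5*t)/16807 + 15360*e^(4*t)/16807 + 17280*e^(3*t)/16807 + 8640*e^(2*t)/16807 + 1620*e^(t)/16807
M′′(t) = 25600*e^(5*t)/16807 + 61440*e^(4*t)/16807 + 51840*e^(3*t)/16807 + 17280*e^(2*t)/16807 + 1620*e^(t)/16807

E[X^2] = M′′(0) = 460/49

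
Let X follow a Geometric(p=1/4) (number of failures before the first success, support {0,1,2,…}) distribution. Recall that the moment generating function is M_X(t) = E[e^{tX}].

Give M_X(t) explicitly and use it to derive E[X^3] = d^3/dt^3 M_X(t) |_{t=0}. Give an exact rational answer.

E[X^3] = D^3[M](0) = 219

M_X(t) = 1/(4*(1 - 3*e^(t)/4))
D^3[M](t) = (27*e^(3*t) + 144*e^(2*t) + 48*e^(t))/(81*e^(4*t) - 432*e^(3*t) + 864*e^(2*t) - 768*e^(t) + 256)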